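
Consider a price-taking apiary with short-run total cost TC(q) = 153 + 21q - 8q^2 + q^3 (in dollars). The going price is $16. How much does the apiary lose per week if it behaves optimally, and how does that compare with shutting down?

Profit = -$103 at q = 5

AVC = 21 - 8q + q^2; min AVC = $5 at q = 4. Since P = $16 ≥ min AVC, the firm produces.
MC = 21 - 16q + 3q^2. Setting P = MC and taking the root on the rising branch gives q* = 5.
TR = 16·5 = 80. TC = 153 + 30 = 183. Profit = 80 − 183 = -$103.
Shutting down would mean losing the fixed cost of $153, so operating at a loss of $103 is better by $50.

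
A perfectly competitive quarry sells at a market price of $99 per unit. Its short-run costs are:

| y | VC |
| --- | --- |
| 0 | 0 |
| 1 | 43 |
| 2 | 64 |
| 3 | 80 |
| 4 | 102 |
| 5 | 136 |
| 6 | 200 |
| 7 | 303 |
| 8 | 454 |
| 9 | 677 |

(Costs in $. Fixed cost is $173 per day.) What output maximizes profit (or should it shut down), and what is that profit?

y = 6; profit = $221

Profit at each row (π = 99y − TC): y=0: -173; y=1: -117; y=2: -39; y=3: 44; y=4: 121; y=5: 186; y=6: 221; y=7: 217; y=8: 165; y=9: 41.
Profit is maximized at y = 6. AVC there is 200/6 = $33.33 ≤ P, so producing beats shutting down (which would give -$173).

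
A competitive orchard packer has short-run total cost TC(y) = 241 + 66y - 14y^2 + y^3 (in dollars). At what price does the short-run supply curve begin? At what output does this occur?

$17 per unit, at y = 7

The firm shuts down when price falls below the minimum of average variable cost. AVC = VC/y = 66 - 14y + y^2.
dAVC/dy = -14 + 2y = 0 gives y = 7. min AVC = 66 - 14·7 + 7^2 = 17.
So the shutdown price is $17.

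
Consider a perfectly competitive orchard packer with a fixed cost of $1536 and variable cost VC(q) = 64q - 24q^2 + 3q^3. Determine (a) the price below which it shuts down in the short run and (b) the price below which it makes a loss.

Shutdown price = $16; break-even price = $256

AVC = 64 - 24q + 3q^2; minimized at q = 4, giving min AVC = $16. That is the shutdown price.
ATC = 1536/q + 64 - 24q + 3q^2. Setting dATC/dq = −1536/q^2 − 24 + 6q = 0 gives q = 8 (since 6·8^3 − 24·8^2 = 1536).
min ATC = 1536/8 + 64 − 24·8 + 3·8^2 = $256. That is the break-even price.
Between these two prices the firm operates at a loss; above $256 it earns a profit.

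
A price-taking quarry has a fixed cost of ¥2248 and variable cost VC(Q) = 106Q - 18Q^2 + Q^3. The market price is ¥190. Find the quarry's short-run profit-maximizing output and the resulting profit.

Profit = -¥288 at Q = 14

AVC = 106 - 18Q + Q^2; min AVC = ¥25 at Q = 9. Since P = ¥190 ≥ min AVC, the firm produces.
MC = 106 - 36Q + 3Q^2. Setting P = MC and taking the root on the rising branch gives Q* = 14.
TR = 190·14 = 2660. TC = 2248 + 700 = 2948. Profit = 2660 − 2948 = -¥288.
Shutting down would mean losing the fixed cost of ¥2248, so operating at a loss of ¥288 is better by ¥1960.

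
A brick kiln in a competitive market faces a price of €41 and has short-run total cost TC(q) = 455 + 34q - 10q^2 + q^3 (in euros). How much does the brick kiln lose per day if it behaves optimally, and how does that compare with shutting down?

AVC = 34 - 10q + q^2 has its minimum €9 at q = 5; price €41 clears that bar, so the firm operates.
With MC = 34 - 20q + 3q^2, P = MC on the upward-sloping part at q* = 7.
TR = 41·7 = 287. TC = 455 + 91 = 546. Profit = 287 − 546 = -€259.
That loss of €259 beats the €455 the firm would lose by shutting down; producing recovers €196 of fixed cost.

Profit = -€259 at q = 7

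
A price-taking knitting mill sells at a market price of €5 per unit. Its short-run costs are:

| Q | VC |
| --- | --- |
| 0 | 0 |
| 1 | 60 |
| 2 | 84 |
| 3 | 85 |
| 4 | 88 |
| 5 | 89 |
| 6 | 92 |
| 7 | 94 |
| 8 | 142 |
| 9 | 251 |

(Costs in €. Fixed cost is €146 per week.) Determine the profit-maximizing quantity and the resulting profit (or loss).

Tabulate TR − TC: Q=0: -146; Q=1: -201; Q=2: -220; Q=3: -216; Q=4: -214; Q=5: -210; Q=6: -208; Q=7: -205; Q=8: -248; Q=9: -352.
Profit is highest at Q = 0. Equivalently, the lowest AVC in the table is 94/7 ≈ €13.43 at Q = 7, and P = €5 falls below it — price never covers variable cost, so the firm shuts down and loses only its fixed cost.

Q = 0 (shut down); profit = -€146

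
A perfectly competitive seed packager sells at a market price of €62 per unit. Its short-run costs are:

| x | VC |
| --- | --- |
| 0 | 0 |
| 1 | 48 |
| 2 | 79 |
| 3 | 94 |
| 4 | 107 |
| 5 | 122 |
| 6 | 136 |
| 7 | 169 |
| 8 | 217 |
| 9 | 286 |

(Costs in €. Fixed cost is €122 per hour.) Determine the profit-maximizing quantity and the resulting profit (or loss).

Profit at each row (π = 62x − TC): x=0: -122; x=1: -108; x=2: -77; x=3: -30; x=4: 19; x=5: 66; x=6: 114; x=7: 143; x=8: 157; x=9: 150.
Profit is maximized at x = 8. AVC there is 217/8 = €27.12 ≤ P, so producing beats shutting down (which would give -€122).

x = 8; profit = €157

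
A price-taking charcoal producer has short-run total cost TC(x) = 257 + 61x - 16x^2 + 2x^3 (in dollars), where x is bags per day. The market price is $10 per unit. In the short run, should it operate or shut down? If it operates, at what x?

Shut down

Strip out fixed cost: VC = 61x - 16x^2 + 2x^3. Then AVC = 61 - 16x + 2x^2 and MC = 61 - 32x + 6x^2.
The AVC parabola has its vertex at x = 16/4 = 4, where AVC = 61 - 16·4 + 2·4^2 = $29.
Since P = $10 < min AVC = $29, price fails to cover variable cost at any output.
The firm minimizes its loss by shutting down and losing only its fixed cost of $257.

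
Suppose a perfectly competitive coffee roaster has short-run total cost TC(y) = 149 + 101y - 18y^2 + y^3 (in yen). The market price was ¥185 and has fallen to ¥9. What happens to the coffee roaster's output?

AVC = 101 - 18y + y^2, minimized at y = 9 where min AVC = ¥20. MC = 101 - 36y + 3y^2.
At P = ¥185 ≥ min AVC, set P = MC on the rising branch: y = 14.
At P = ¥9 < min AVC = ¥20, price no longer covers variable cost at any output, so the firm shuts down: y = 0.

Output falls from 14 to 0 (the firm shuts down)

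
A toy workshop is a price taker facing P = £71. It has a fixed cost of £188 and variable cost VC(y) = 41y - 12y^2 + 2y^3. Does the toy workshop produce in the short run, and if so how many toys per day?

Variable cost is VC = 41y - 12y^2 + 2y^3, so AVC = VC/y = 41 - 12y + 2y^2 and MC = dTC/dy = 41 - 24y + 6y^2.
The AVC parabola has its vertex at y = 12/4 = 3, where AVC = 41 - 12·3 + 2·3^2 = £23.
Because £71 ≥ £23, revenue can cover variable cost; the firm operates.
Solving P = MC: -30 - 24y + 6y^2 = 0 ⇒ y = -1 or 5. On the upward-sloping branch, y* = 5.
Check: AVC at y = 5 is £31 ≤ P, so revenue covers variable cost.
Profit = P·y − TC = 71·5 − 343 = £12.

Produce at y = 5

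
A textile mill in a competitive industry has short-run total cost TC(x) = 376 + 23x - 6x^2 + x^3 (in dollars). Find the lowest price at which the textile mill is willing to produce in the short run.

The firm shuts down when price falls below the minimum of average variable cost. AVC = VC/x = 23 - 6x + x^2.
At the minimum of AVC, MC = AVC. MC = 23 - 12x + 3x^2; setting MC = AVC gives 2x^2 - 6x = 0, so x = 3. min AVC = 14.
For P < $14 the firm produces nothing.

$14 per unit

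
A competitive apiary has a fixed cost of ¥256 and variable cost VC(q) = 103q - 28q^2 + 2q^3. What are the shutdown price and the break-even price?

Shutdown price = min AVC. AVC = 103 - 28q + 2q^2, with vertex at q = 7 and minimum ¥5.
ATC = 256/q + 103 - 28q + 2q^2. Setting dATC/dq = −256/q^2 − 28 + 4q = 0 gives q = 8 (since 4·8^3 − 28·8^2 = 256).
min ATC = 256/8 + 103 − 28·8 + 2·8^2 = ¥39. That is the break-even price.
Between these two prices the firm operates at a loss; above ¥39 it earns a profit.

Shutdown price = ¥5; break-even price = ¥39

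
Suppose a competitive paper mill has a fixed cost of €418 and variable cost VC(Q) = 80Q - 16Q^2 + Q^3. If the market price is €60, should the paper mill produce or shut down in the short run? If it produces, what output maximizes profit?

Strip out fixed cost: VC = 80Q - 16Q^2 + Q^3. Then AVC = 80 - 16Q + Q^2 and MC = 80 - 32Q + 3Q^2.
AVC hits its minimum where MC = AVC, at Q = 8, giving min AVC = 80 - 16·8 + 8^2 = €16.
P = €60 exceeds min AVC = €16, so the firm stays open.
Solving P = MC: 20 - 32Q + 3Q^2 = 0 ⇒ Q = 2/3 or 10. On the upward-sloping branch, Q* = 10.
Check: AVC at Q = 10 is €20 ≤ P, so revenue covers variable cost.
Profit = P·Q − TC = 60·10 − 618 = -€18, a loss, but smaller than the €418 fixed cost the firm would lose by shutting down.

Produce at Q = 10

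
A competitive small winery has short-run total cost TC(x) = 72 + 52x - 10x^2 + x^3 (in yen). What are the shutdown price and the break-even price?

Shutdown price = ¥27; break-even price = ¥40

Shutdown price = min AVC. AVC = 52 - 10x + x^2, with vertex at x = 5 and minimum ¥27.
ATC = 72/x + 52 - 10x + x^2. Setting dATC/dx = −72/x^2 − 10 + 2x = 0 gives x = 6 (since 2·6^3 − 10·6^2 = 72).
min ATC = 72/6 + 52 − 10·6 + 6^2 = ¥40. That is the break-even price.
For ¥27 ≤ P < ¥40 the firm produces at a loss; below ¥27 it shuts down.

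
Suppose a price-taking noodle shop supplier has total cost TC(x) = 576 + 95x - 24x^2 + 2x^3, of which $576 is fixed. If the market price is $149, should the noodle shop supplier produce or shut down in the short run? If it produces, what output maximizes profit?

Produce at x = 9

Variable cost is VC = 95x - 24x^2 + 2x^3, so AVC = VC/x = 95 - 24x + 2x^2 and MC = dTC/dx = 95 - 48x + 6x^2.
The AVC parabola has its vertex at x = 24/4 = 6, where AVC = 95 - 24·6 + 2·6^2 = $23.
P = $149 exceeds min AVC = $23, so the firm stays open.
P = MC gives -54 - 48x + 6x^2 = 0, with roots -1 and 9. Take the larger (rising MC): x* = 9.
Check: AVC at x = 9 is $41 ≤ P, so revenue covers variable cost.
Profit = P·x − TC = 149·9 − 945 = $396.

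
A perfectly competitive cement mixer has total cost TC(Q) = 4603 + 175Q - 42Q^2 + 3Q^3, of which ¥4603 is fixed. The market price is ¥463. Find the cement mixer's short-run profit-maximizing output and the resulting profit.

AVC = 175 - 42Q + 3Q^2 has its minimum ¥28 at Q = 7; price ¥463 clears that bar, so the firm operates.
MC = 175 - 84Q + 9Q^2. Setting P = MC and taking the root on the rising branch gives Q* = 12.
TR = 463·12 = 5556. TC = 4603 + 1236 = 5839. Profit = 5556 − 5839 = -¥283.
By producing, the firm covers all variable cost plus ¥4320 of fixed cost; shutting down would lose the full ¥4603.

Profit = -¥283 at Q = 12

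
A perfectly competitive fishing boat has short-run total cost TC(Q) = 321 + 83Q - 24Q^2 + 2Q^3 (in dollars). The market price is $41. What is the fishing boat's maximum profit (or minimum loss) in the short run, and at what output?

Profit = -$125 at Q = 7

AVC = 83 - 24Q + 2Q^2 has its minimum $11 at Q = 6; price $41 clears that bar, so the firm operates.
MC = 83 - 48Q + 6Q^2. Setting P = MC and taking the root on the rising branch gives Q* = 7.
TR = 41·7 = 287. TC = 321 + 91 = 412. Profit = 287 − 412 = -$125.
Shutting down would mean losing the fixed cost of $321, so operating at a loss of $125 is better by $196.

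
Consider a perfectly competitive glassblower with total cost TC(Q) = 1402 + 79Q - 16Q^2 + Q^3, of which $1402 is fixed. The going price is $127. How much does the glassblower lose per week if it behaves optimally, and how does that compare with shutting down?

Profit = -$250 at Q = 12

AVC = 79 - 16Q + Q^2; min AVC = $15 at Q = 8. Since P = $127 ≥ min AVC, the firm produces.
With MC = 79 - 32Q + 3Q^2, P = MC on the upward-sloping part at Q* = 12.
TR = 127·12 = 1524. TC = 1402 + 372 = 1774. Profit = 1524 − 1774 = -$250.
Shutting down would mean losing the fixed cost of $1402, so operating at a loss of $250 is better by $1152.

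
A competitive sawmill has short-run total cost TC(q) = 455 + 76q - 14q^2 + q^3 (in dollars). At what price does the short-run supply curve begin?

The shutdown price is the minimum of AVC. VC = 76q - 14q^2 + q^3, so AVC = 76 - 14q + q^2.
At the minimum of AVC, MC = AVC. MC = 76 - 28q + 3q^2; setting MC = AVC gives 2q^2 - 14q = 0, so q = 7. min AVC = 27.
The firm shuts down for any P below $27.

$27 per unit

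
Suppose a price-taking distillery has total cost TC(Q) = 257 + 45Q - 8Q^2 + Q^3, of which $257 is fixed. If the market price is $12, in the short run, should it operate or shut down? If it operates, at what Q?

From TC, MC = TC'(Q) = 45 - 16Q + 3Q^2 and AVC = VC/Q = 45 - 8Q + Q^2.
The AVC parabola has its vertex at Q = 8/2 = 4, where AVC = 45 - 8·4 + 4^2 = $29.
Since P = $12 < min AVC = $29, price fails to cover variable cost at any output.
The firm minimizes its loss by shutting down and losing only its fixed cost of $257.

Shut down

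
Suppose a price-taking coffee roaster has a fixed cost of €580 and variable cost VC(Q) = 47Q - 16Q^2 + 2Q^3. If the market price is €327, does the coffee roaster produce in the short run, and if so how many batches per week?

Variable cost is VC = 47Q - 16Q^2 + 2Q^3, so AVC = VC/Q = 47 - 16Q + 2Q^2 and MC = dTC/dQ = 47 - 32Q + 6Q^2.
The AVC parabola has its vertex at Q = 16/4 = 4, where AVC = 47 - 16·4 + 2·4^2 = €15.
Because €327 ≥ €15, revenue can cover variable cost; the firm operates.
Solving P = MC: -280 - 32Q + 6Q^2 = 0 ⇒ Q = -14/3 or 10. On the upward-sloping branch, Q* = 10.
Check: AVC at Q = 10 is €87 ≤ P, so revenue covers variable cost.
Profit = P·Q − TC = 327·10 − 1450 = €1820.

Produce at Q = 10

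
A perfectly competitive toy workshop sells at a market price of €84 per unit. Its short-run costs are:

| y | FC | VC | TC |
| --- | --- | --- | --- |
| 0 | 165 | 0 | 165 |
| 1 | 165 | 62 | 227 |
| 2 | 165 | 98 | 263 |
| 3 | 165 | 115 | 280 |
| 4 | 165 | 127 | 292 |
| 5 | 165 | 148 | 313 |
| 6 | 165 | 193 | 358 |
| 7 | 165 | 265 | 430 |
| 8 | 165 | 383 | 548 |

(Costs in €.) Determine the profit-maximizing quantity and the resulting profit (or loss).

y = 7; profit = €158

Tabulate TR − TC: y=0: -165; y=1: -143; y=2: -95; y=3: -28; y=4: 44; y=5: 107; y=6: 146; y=7: 158; y=8: 124.
Profit is maximized at y = 7. AVC there is 265/7 = €37.86 ≤ P, so producing beats shutting down (which would give -€165).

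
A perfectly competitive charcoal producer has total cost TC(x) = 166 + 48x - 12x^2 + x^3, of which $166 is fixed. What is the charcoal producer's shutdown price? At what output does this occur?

$12 per unit, at x = 6

The shutdown price is the minimum of AVC. VC = 48x - 12x^2 + x^3, so AVC = 48 - 12x + x^2.
dAVC/dx = -12 + 2x = 0 gives x = 6. min AVC = 48 - 12·6 + 6^2 = 12.
For P < $12 the firm produces nothing.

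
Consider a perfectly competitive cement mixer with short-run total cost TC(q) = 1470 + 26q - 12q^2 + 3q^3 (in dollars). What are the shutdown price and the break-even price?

Shutdown price = $14; break-even price = $299

AVC = 26 - 12q + 3q^2; minimized at q = 2, giving min AVC = $14. That is the shutdown price.
ATC = 1470/q + 26 - 12q + 3q^2. Setting dATC/dq = −1470/q^2 − 12 + 6q = 0 gives q = 7 (since 6·7^3 − 12·7^2 = 1470).
min ATC = 1470/7 + 26 − 12·7 + 3·7^2 = $299. That is the break-even price.
Between these two prices the firm operates at a loss; above $299 it earns a profit.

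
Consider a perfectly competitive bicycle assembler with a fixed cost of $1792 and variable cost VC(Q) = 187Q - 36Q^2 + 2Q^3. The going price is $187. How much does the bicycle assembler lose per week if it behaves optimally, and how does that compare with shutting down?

Profit = -$64 at Q = 12

AVC = 187 - 36Q + 2Q^2; min AVC = $25 at Q = 9. Since P = $187 ≥ min AVC, the firm produces.
MC = 187 - 72Q + 6Q^2. Setting P = MC and taking the root on the rising branch gives Q* = 12.
TR = 187·12 = 2244. TC = 1792 + 516 = 2308. Profit = 2244 − 2308 = -$64.
That loss of $64 beats the $1792 the firm would lose by shutting down; producing recovers $1728 of fixed cost.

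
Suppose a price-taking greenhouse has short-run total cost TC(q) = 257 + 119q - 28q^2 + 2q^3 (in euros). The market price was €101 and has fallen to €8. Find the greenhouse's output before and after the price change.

MC = 119 - 56q + 6q^2; the shutdown threshold is min AVC = €21 (at q = 7).
With P = €101 above the shutdown price, P = MC gives q = 9.
At P = €8 < min AVC = €21, price no longer covers variable cost at any output, so the firm shuts down: q = 0.

Output falls from 9 to 0 (the firm shuts down)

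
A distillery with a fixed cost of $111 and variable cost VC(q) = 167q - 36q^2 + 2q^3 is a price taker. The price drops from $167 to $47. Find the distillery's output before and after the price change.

Output falls from 12 to 10

AVC = 167 - 36q + 2q^2, minimized at q = 9 where min AVC = $5. MC = 167 - 72q + 6q^2.
With P = $167 above the shutdown price, P = MC gives q = 12.
At P = $47 ≥ min AVC, set P = MC: q = 10. The firm stays open but cuts output.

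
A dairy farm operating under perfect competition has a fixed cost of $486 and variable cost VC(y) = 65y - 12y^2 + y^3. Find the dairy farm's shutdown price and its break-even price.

AVC = 65 - 12y + y^2; minimized at y = 6, giving min AVC = $29. That is the shutdown price.
ATC = 486/y + 65 - 12y + y^2. Setting dATC/dy = −486/y^2 − 12 + 2y = 0 gives y = 9 (since 2·9^3 − 12·9^2 = 486).
min ATC = 486/9 + 65 − 12·9 + 9^2 = $92. That is the break-even price.
Between these two prices the firm operates at a loss; above $92 it earns a profit.

Shutdown price = $29; break-even price = $92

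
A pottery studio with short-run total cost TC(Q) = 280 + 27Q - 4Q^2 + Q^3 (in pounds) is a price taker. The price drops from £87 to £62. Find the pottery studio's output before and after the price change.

MC = 27 - 8Q + 3Q^2; the shutdown threshold is min AVC = £23 (at Q = 2).
With P = £87 above the shutdown price, P = MC gives Q = 6.
At P = £62 ≥ min AVC, set P = MC: Q = 5. The firm stays open but cuts output.

Output falls from 6 to 5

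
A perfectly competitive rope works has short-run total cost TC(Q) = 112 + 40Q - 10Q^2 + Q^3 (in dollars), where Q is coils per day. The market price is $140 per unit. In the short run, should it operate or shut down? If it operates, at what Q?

Produce at Q = 10

Strip out fixed cost: VC = 40Q - 10Q^2 + Q^3. Then AVC = 40 - 10Q + Q^2 and MC = 40 - 20Q + 3Q^2.
The AVC parabola has its vertex at Q = 10/2 = 5, where AVC = 40 - 10·5 + 5^2 = $15.
P = $140 exceeds min AVC = $15, so the firm stays open.
Set P = MC: 140 = 40 - 20Q + 3Q^2 → -100 - 20Q + 3Q^2 = 0. The roots are Q = -10/3 and Q = 10; the profit-maximizing output is on the rising part of MC, so Q* = 10.
Check: AVC at Q = 10 is $40 ≤ P, so revenue covers variable cost.
Profit = P·Q − TC = 140·10 − 512 = $888.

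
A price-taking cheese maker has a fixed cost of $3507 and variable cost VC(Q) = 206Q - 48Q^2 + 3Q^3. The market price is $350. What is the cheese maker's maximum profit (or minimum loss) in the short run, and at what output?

AVC = 206 - 48Q + 3Q^2; min AVC = $14 at Q = 8. Since P = $350 ≥ min AVC, the firm produces.
With MC = 206 - 96Q + 9Q^2, P = MC on the upward-sloping part at Q* = 12.
TR = 350·12 = 4200. TC = 3507 + 744 = 4251. Profit = 4200 − 4251 = -$51.
Shutting down would mean losing the fixed cost of $3507, so operating at a loss of $51 is better by $3456.

Profit = -$51 at Q = 12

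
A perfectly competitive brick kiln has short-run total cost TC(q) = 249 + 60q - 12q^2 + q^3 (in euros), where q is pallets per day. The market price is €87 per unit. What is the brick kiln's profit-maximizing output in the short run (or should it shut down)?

Produce at q = 9

Strip out fixed cost: VC = 60q - 12q^2 + q^3. Then AVC = 60 - 12q + q^2 and MC = 60 - 24q + 3q^2.
AVC hits its minimum where MC = AVC, at q = 6, giving min AVC = 60 - 12·6 + 6^2 = €24.
P = €87 exceeds min AVC = €24, so the firm stays open.
Set P = MC: 87 = 60 - 24q + 3q^2 → -27 - 24q + 3q^2 = 0. The roots are q = -1 and q = 9; the profit-maximizing output is on the rising part of MC, so q* = 9.
Check: AVC at q = 9 is €33 ≤ P, so revenue covers variable cost.
Profit = P·q − TC = 87·9 − 546 = €237.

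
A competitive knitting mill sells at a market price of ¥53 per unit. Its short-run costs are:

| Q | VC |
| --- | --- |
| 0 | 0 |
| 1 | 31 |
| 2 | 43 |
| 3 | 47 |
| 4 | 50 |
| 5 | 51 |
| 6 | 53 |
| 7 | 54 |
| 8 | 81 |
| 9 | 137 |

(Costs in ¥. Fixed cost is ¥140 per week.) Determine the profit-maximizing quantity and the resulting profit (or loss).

Compute π = P·Q − TC at each output: Q=0: -140; Q=1: -118; Q=2: -77; Q=3: -28; Q=4: 22; Q=5: 74; Q=6: 125; Q=7: 177; Q=8: 203; Q=9: 200.
Profit is maximized at Q = 8. AVC there is 81/8 = ¥10.12 ≤ P, so producing beats shutting down (which would give -¥140).

Q = 8; profit = ¥203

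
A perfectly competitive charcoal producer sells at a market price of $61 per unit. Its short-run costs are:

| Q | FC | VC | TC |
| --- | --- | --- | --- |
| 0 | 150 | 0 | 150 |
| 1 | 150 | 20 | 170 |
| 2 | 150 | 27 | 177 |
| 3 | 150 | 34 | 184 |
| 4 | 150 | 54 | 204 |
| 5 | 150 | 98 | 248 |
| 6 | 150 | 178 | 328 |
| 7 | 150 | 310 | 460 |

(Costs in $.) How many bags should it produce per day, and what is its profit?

Q = 5; profit = $57

Profit at each row (π = 61Q − TC): Q=0: -150; Q=1: -109; Q=2: -55; Q=3: -1; Q=4: 40; Q=5: 57; Q=6: 38; Q=7: -33.
Profit is maximized at Q = 5. AVC there is 98/5 = $19.60 ≤ P, so producing beats shutting down (which would give -$150).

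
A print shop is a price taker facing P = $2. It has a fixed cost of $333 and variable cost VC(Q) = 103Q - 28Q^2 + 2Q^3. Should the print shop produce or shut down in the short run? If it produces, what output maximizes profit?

From TC, MC = TC'(Q) = 103 - 56Q + 6Q^2 and AVC = VC/Q = 103 - 28Q + 2Q^2.
AVC hits its minimum where MC = AVC, at Q = 7, giving min AVC = 103 - 28·7 + 2·7^2 = $5.
P = $2 lies below min AVC = $5; no output level covers variable cost.
The firm minimizes its loss by shutting down and losing only its fixed cost of $333.

Shut down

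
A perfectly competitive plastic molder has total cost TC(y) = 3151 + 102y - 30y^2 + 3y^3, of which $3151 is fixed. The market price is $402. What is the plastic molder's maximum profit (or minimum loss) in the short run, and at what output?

Profit = -$151 at y = 10

AVC = 102 - 30y + 3y^2 has its minimum $27 at y = 5; price $402 clears that bar, so the firm operates.
With MC = 102 - 60y + 9y^2, P = MC on the upward-sloping part at y* = 10.
TR = 402·10 = 4020. TC = 3151 + 1020 = 4171. Profit = 4020 − 4171 = -$151.
Shutting down would mean losing the fixed cost of $3151, so operating at a loss of $151 is better by $3000.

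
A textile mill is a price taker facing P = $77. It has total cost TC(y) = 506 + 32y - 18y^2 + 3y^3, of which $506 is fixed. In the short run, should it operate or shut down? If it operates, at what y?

Strip out fixed cost: VC = 32y - 18y^2 + 3y^3. Then AVC = 32 - 18y + 3y^2 and MC = 32 - 36y + 9y^2.
AVC hits its minimum where MC = AVC, at y = 3, giving min AVC = 32 - 18·3 + 3·3^2 = $5.
P = $77 exceeds min AVC = $5, so the firm stays open.
P = MC gives -45 - 36y + 9y^2 = 0, with roots -1 and 5. Take the larger (rising MC): y* = 5.
Check: AVC at y = 5 is $17 ≤ P, so revenue covers variable cost.
Profit = P·y − TC = 77·5 − 591 = -$206, a loss, but smaller than the $506 fixed cost the firm would lose by shutting down.

Produce at y = 5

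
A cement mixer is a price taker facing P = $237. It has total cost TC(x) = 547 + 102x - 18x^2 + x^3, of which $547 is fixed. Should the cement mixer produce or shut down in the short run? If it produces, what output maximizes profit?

Produce at x = 15

Strip out fixed cost: VC = 102x - 18x^2 + x^3. Then AVC = 102 - 18x + x^2 and MC = 102 - 36x + 3x^2.
AVC hits its minimum where MC = AVC, at x = 9, giving min AVC = 102 - 18·9 + 9^2 = $21.
Because $237 ≥ $21, revenue can cover variable cost; the firm operates.
Set P = MC: 237 = 102 - 36x + 3x^2 → -135 - 36x + 3x^2 = 0. The roots are x = -3 and x = 15; the profit-maximizing output is on the rising part of MC, so x* = 15.
Check: AVC at x = 15 is $57 ≤ P, so revenue covers variable cost.
Profit = P·x − TC = 237·15 − 1402 = $2153.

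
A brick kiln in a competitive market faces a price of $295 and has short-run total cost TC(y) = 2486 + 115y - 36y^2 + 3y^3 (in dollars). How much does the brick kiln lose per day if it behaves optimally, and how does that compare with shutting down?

AVC = 115 - 36y + 3y^2; min AVC = $7 at y = 6. Since P = $295 ≥ min AVC, the firm produces.
MC = 115 - 72y + 9y^2. Setting P = MC and taking the root on the rising branch gives y* = 10.
TR = 295·10 = 2950. TC = 2486 + 550 = 3036. Profit = 2950 − 3036 = -$86.
Shutting down would mean losing the fixed cost of $2486, so operating at a loss of $86 is better by $2400.

Profit = -$86 at y = 10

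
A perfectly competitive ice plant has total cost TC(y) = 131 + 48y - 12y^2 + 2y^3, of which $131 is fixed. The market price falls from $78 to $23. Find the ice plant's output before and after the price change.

Output falls from 5 to 0 (the firm shuts down)

AVC = 48 - 12y + 2y^2, minimized at y = 3 where min AVC = $30. MC = 48 - 24y + 6y^2.
At P = $78 ≥ min AVC, set P = MC on the rising branch: y = 5.
At P = $23 < min AVC = $30, price no longer covers variable cost at any output, so the firm shuts down: y = 0.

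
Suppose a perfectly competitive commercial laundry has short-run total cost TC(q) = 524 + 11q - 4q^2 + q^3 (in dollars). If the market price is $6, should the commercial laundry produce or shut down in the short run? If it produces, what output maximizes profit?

Variable cost is VC = 11q - 4q^2 + q^3, so AVC = VC/q = 11 - 4q + q^2 and MC = dTC/dq = 11 - 8q + 3q^2.
The AVC parabola has its vertex at q = 4/2 = 2, where AVC = 11 - 4·2 + 2^2 = $7.
With P < min AVC ($6 < $7), every unit sold adds to the loss.
Shutting down limits the loss to fixed cost, $524.

Shut down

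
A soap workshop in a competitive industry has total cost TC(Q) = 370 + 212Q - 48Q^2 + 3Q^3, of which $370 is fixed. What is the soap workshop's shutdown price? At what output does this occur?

The firm shuts down when price falls below the minimum of average variable cost. AVC = VC/Q = 212 - 48Q + 3Q^2.
dAVC/dQ = -48 + 6Q = 0 gives Q = 8. min AVC = 212 - 48·8 + 3·8^2 = 20.
The firm shuts down for any P below $20.

$20 per unit, at Q = 8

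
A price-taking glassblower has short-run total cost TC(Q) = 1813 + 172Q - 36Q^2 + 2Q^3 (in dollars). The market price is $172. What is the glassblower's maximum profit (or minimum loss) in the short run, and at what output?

Profit = -$85 at Q = 12

AVC = 172 - 36Q + 2Q^2 has its minimum $10 at Q = 9; price $172 clears that bar, so the firm operates.
With MC = 172 - 72Q + 6Q^2, P = MC on the upward-sloping part at Q* = 12.
TR = 172·12 = 2064. TC = 1813 + 336 = 2149. Profit = 2064 − 2149 = -$85.
Shutting down would mean losing the fixed cost of $1813, so operating at a loss of $85 is better by $1728.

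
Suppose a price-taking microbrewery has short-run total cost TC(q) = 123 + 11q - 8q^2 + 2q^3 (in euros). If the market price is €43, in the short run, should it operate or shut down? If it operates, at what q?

Produce at q = 4

Variable cost is VC = 11q - 8q^2 + 2q^3, so AVC = VC/q = 11 - 8q + 2q^2 and MC = dTC/dq = 11 - 16q + 6q^2.
The AVC parabola has its vertex at q = 8/4 = 2, where AVC = 11 - 8·2 + 2·2^2 = €3.
Since P = €43 ≥ min AVC = €3, price covers variable cost and the firm should produce.
Solving P = MC: -32 - 16q + 6q^2 = 0 ⇒ q = -4/3 or 4. On the upward-sloping branch, q* = 4.
Check: AVC at q = 4 is €11 ≤ P, so revenue covers variable cost.
Profit = P·q − TC = 43·4 − 167 = €5.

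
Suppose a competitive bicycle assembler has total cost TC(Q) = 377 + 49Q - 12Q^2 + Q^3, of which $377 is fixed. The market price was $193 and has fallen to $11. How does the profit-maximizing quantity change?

Output falls from 12 to 0 (the firm shuts down)

MC = 49 - 24Q + 3Q^2; the shutdown threshold is min AVC = $13 (at Q = 6).
At P = $193 ≥ min AVC, set P = MC on the rising branch: Q = 12.
At P = $11 < min AVC = $13, price no longer covers variable cost at any output, so the firm shuts down: Q = 0.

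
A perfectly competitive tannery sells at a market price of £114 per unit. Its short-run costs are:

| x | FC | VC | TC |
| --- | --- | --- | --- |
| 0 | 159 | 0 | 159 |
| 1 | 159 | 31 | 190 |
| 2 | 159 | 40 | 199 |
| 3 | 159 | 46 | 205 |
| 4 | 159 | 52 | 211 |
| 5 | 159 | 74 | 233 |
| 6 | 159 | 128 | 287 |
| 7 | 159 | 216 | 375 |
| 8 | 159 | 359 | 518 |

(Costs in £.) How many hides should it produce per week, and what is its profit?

Tabulate TR − TC: x=0: -159; x=1: -76; x=2: 29; x=3: 137; x=4: 245; x=5: 337; x=6: 397; x=7: 423; x=8: 394.
Profit is maximized at x = 7. AVC there is 216/7 = £30.86 ≤ P, so producing beats shutting down (which would give -£159).

x = 7; profit = £423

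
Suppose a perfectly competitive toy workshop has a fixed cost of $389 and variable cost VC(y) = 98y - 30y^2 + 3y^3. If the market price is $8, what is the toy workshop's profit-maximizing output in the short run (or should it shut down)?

Shut down

Variable cost is VC = 98y - 30y^2 + 3y^3, so AVC = VC/y = 98 - 30y + 3y^2 and MC = dTC/dy = 98 - 60y + 9y^2.
The AVC parabola has its vertex at y = 30/6 = 5, where AVC = 98 - 30·5 + 3·5^2 = $23.
P = $8 lies below min AVC = $23; no output level covers variable cost.
The firm minimizes its loss by shutting down and losing only its fixed cost of $389.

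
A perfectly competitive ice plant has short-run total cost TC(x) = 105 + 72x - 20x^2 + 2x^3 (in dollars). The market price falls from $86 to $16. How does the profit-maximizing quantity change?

Output falls from 7 to 0 (the firm shuts down)

MC = 72 - 40x + 6x^2; the shutdown threshold is min AVC = $22 (at x = 5).
At P = $86 ≥ min AVC, set P = MC on the rising branch: x = 7.
At P = $16 < min AVC = $22, price no longer covers variable cost at any output, so the firm shuts down: x = 0.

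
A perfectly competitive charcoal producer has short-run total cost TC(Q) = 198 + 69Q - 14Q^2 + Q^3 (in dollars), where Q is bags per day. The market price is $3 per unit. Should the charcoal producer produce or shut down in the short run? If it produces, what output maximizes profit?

Shut down

Variable cost is VC = 69Q - 14Q^2 + Q^3, so AVC = VC/Q = 69 - 14Q + Q^2 and MC = dTC/dQ = 69 - 28Q + 3Q^2.
AVC is minimized where dAVC/dQ = -14 + 2Q = 0, at Q = 7; min AVC = 69 - 14·7 + 7^2 = $20.
Since P = $3 < min AVC = $20, price fails to cover variable cost at any output.
Best response: produce nothing and absorb the $198 fixed cost.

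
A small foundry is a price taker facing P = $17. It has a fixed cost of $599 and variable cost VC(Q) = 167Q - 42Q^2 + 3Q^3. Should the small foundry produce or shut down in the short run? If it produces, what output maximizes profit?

Shut down

Variable cost is VC = 167Q - 42Q^2 + 3Q^3, so AVC = VC/Q = 167 - 42Q + 3Q^2 and MC = dTC/dQ = 167 - 84Q + 9Q^2.
AVC is minimized where dAVC/dQ = -42 + 6Q = 0, at Q = 7; min AVC = 167 - 42·7 + 3·7^2 = $20.
P = $17 lies below min AVC = $20; no output level covers variable cost.
The firm minimizes its loss by shutting down and losing only its fixed cost of $599.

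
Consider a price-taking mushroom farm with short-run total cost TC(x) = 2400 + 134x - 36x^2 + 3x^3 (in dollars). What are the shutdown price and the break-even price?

AVC = 134 - 36x + 3x^2; minimized at x = 6, giving min AVC = $26. That is the shutdown price.
ATC = 2400/x + 134 - 36x + 3x^2. Setting dATC/dx = −2400/x^2 − 36 + 6x = 0 gives x = 10 (since 6·10^3 − 36·10^2 = 2400).
min ATC = 2400/10 + 134 − 36·10 + 3·10^2 = $314. That is the break-even price.
For $26 ≤ P < $314 the firm produces at a loss; below $26 it shuts down.

Shutdown price = $26; break-even price = $314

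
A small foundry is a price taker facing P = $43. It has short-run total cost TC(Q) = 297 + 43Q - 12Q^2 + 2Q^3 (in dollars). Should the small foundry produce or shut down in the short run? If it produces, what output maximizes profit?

Strip out fixed cost: VC = 43Q - 12Q^2 + 2Q^3. Then AVC = 43 - 12Q + 2Q^2 and MC = 43 - 24Q + 6Q^2.
AVC is minimized where dAVC/dQ = -12 + 4Q = 0, at Q = 3; min AVC = 43 - 12·3 + 2·3^2 = $25.
Because $43 ≥ $25, revenue can cover variable cost; the firm operates.
Set P = MC: 43 = 43 - 24Q + 6Q^2 → -24Q + 6Q^2 = 0. The roots are Q = 0 and Q = 4; the profit-maximizing output is on the rising part of MC, so Q* = 4.
Check: AVC at Q = 4 is $27 ≤ P, so revenue covers variable cost.
Profit = P·Q − TC = 43·4 − 405 = -$233, a loss, but smaller than the $297 fixed cost the firm would lose by shutting down.

Produce at Q = 4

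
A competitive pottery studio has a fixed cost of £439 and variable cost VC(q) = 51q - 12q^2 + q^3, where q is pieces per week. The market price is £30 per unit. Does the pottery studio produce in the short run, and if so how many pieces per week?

Produce at q = 7

From TC, MC = TC'(q) = 51 - 24q + 3q^2 and AVC = VC/q = 51 - 12q + q^2.
The AVC parabola has its vertex at q = 12/2 = 6, where AVC = 51 - 12·6 + 6^2 = £15.
Since P = £30 ≥ min AVC = £15, price covers variable cost and the firm should produce.
Set P = MC: 30 = 51 - 24q + 3q^2 → 21 - 24q + 3q^2 = 0. The roots are q = 1 and q = 7; the profit-maximizing output is on the rising part of MC, so q* = 7.
Check: AVC at q = 7 is £16 ≤ P, so revenue covers variable cost.
Profit = P·q − TC = 30·7 − 551 = -£341, a loss, but smaller than the £439 fixed cost the firm would lose by shutting down.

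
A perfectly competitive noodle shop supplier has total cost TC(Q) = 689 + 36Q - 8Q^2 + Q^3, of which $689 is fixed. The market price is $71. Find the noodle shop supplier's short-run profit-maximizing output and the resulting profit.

AVC = 36 - 8Q + Q^2; min AVC = $20 at Q = 4. Since P = $71 ≥ min AVC, the firm produces.
MC = 36 - 16Q + 3Q^2. Setting P = MC and taking the root on the rising branch gives Q* = 7.
TR = 71·7 = 497. TC = 689 + 203 = 892. Profit = 497 − 892 = -$395.
Shutting down would mean losing the fixed cost of $689, so operating at a loss of $395 is better by $294.

Profit = -$395 at Q = 7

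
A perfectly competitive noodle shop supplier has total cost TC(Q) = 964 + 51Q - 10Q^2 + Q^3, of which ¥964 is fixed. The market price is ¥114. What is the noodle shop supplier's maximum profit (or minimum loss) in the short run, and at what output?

Profit = -¥316 at Q = 9

AVC = 51 - 10Q + Q^2 has its minimum ¥26 at Q = 5; price ¥114 clears that bar, so the firm operates.
MC = 51 - 20Q + 3Q^2. Setting P = MC and taking the root on the rising branch gives Q* = 9.
TR = 114·9 = 1026. TC = 964 + 378 = 1342. Profit = 1026 − 1342 = -¥316.
Shutting down would mean losing the fixed cost of ¥964, so operating at a loss of ¥316 is better by ¥648.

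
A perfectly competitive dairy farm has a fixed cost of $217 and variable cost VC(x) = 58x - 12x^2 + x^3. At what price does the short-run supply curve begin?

The shutdown price is the minimum of AVC. VC = 58x - 12x^2 + x^3, so AVC = 58 - 12x + x^2.
At the minimum of AVC, MC = AVC. MC = 58 - 24x + 3x^2; setting MC = AVC gives 2x^2 - 12x = 0, so x = 6. min AVC = 22.
The firm shuts down for any P below $22.

$22 per unit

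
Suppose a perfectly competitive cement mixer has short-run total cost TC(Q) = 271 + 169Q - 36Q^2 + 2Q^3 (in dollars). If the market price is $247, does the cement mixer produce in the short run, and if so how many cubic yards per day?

Variable cost is VC = 169Q - 36Q^2 + 2Q^3, so AVC = VC/Q = 169 - 36Q + 2Q^2 and MC = dTC/dQ = 169 - 72Q + 6Q^2.
The AVC parabola has its vertex at Q = 36/4 = 9, where AVC = 169 - 36·9 + 2·9^2 = $7.
Because $247 ≥ $7, revenue can cover variable cost; the firm operates.
Solving P = MC: -78 - 72Q + 6Q^2 = 0 ⇒ Q = -1 or 13. On the upward-sloping branch, Q* = 13.
Check: AVC at Q = 13 is $39 ≤ P, so revenue covers variable cost.
Profit = P·Q − TC = 247·13 − 778 = $2433.

Produce at Q = 13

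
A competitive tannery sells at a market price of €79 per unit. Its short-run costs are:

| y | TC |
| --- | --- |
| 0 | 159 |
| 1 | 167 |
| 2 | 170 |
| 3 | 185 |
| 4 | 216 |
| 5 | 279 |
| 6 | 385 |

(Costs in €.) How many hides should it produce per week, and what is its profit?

y = 5; profit = €116

Compute π = P·y − TC at each output: y=0: -159; y=1: -88; y=2: -12; y=3: 52; y=4: 100; y=5: 116; y=6: 89.
Profit is maximized at y = 5. AVC there is 120/5 = €24 ≤ P, so producing beats shutting down (which would give -€159).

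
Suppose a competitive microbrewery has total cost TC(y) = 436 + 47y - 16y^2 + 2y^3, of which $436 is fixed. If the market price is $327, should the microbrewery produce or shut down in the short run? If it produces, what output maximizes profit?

Produce at y = 10

Variable cost is VC = 47y - 16y^2 + 2y^3, so AVC = VC/y = 47 - 16y + 2y^2 and MC = dTC/dy = 47 - 32y + 6y^2.
The AVC parabola has its vertex at y = 16/4 = 4, where AVC = 47 - 16·4 + 2·4^2 = $15.
P = $327 exceeds min AVC = $15, so the firm stays open.
P = MC gives -280 - 32y + 6y^2 = 0, with roots -14/3 and 10. Take the larger (rising MC): y* = 10.
Check: AVC at y = 10 is $87 ≤ P, so revenue covers variable cost.
Profit = P·y − TC = 327·10 − 1306 = $1964.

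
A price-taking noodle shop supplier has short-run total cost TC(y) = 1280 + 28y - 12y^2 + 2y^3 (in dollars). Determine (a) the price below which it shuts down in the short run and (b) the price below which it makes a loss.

Shutdown price = $10; break-even price = $220

AVC = 28 - 12y + 2y^2; minimized at y = 3, giving min AVC = $10. That is the shutdown price.
ATC = 1280/y + 28 - 12y + 2y^2. Setting dATC/dy = −1280/y^2 − 12 + 4y = 0 gives y = 8 (since 4·8^3 − 12·8^2 = 1280).
min ATC = 1280/8 + 28 − 12·8 + 2·8^2 = $220. That is the break-even price.
Between these two prices the firm operates at a loss; above $220 it earns a profit.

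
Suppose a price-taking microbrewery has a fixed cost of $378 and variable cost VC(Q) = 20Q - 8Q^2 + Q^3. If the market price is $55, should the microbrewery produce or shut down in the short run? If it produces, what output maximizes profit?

Variable cost is VC = 20Q - 8Q^2 + Q^3, so AVC = VC/Q = 20 - 8Q + Q^2 and MC = dTC/dQ = 20 - 16Q + 3Q^2.
AVC is minimized where dAVC/dQ = -8 + 2Q = 0, at Q = 4; min AVC = 20 - 8·4 + 4^2 = $4.
Because $55 ≥ $4, revenue can cover variable cost; the firm operates.
Solving P = MC: -35 - 16Q + 3Q^2 = 0 ⇒ Q = -5/3 or 7. On the upward-sloping branch, Q* = 7.
Check: AVC at Q = 7 is $13 ≤ P, so revenue covers variable cost.
Profit = P·Q − TC = 55·7 − 469 = -$84, a loss, but smaller than the $378 fixed cost the firm would lose by shutting down.

Produce at Q = 7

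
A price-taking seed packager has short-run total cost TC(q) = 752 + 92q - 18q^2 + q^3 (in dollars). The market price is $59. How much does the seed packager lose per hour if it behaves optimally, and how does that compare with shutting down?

AVC = 92 - 18q + q^2; min AVC = $11 at q = 9. Since P = $59 ≥ min AVC, the firm produces.
MC = 92 - 36q + 3q^2. Setting P = MC and taking the root on the rising branch gives q* = 11.
TR = 59·11 = 649. TC = 752 + 165 = 917. Profit = 649 − 917 = -$268.
By producing, the firm covers all variable cost plus $484 of fixed cost; shutting down would lose the full $752.

Profit = -$268 at q = 11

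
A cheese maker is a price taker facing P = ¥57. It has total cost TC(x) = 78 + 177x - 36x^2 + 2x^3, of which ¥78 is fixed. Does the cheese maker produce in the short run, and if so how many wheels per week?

From TC, MC = TC'(x) = 177 - 72x + 6x^2 and AVC = VC/x = 177 - 36x + 2x^2.
The AVC parabola has its vertex at x = 36/4 = 9, where AVC = 177 - 36·9 + 2·9^2 = ¥15.
Because ¥57 ≥ ¥15, revenue can cover variable cost; the firm operates.
Solving P = MC: 120 - 72x + 6x^2 = 0 ⇒ x = 2 or 10. On the upward-sloping branch, x* = 10.
Check: AVC at x = 10 is ¥17 ≤ P, so revenue covers variable cost.
Profit = P·x − TC = 57·10 − 248 = ¥322.

Produce at x = 10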